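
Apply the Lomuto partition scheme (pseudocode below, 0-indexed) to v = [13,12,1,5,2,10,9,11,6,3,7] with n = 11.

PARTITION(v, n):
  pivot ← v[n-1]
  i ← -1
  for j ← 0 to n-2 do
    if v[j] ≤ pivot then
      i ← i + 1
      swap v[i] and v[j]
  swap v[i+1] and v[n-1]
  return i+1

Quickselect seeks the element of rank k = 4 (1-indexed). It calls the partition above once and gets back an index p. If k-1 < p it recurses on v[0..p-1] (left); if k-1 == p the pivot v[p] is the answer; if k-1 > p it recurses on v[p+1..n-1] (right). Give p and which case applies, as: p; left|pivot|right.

5; left

pivot = v[10] = 7; i = -1
j=0: v[0]=13 > 7 → no swap
j=1: v[1]=12 > 7 → no swap
j=2: v[2]=1 ≤ 7 → i=0, swap v[0],v[2] → [1,12,13,5,2,10,9,11,6,3,7]
j=3: v[3]=5 ≤ 7 → i=1, swap v[1],v[3] → [1,5,13,12,2,10,9,11,6,3,7]
j=4: v[4]=2 ≤ 7 → i=2, swap v[2],v[4] → [1,5,2,12,13,10,9,11,6,3,7]
j=5: v[5]=10 > 7 → no swap
j=6: v[6]=9 > 7 → no swap
j=7: v[7]=11 > 7 → no swap
j=8: v[8]=6 ≤ 7 → i=3, swap v[3],v[8] → [1,5,2,6,13,10,9,11,12,3,7]
j=9: v[9]=3 ≤ 7 → i=4, swap v[4],v[9] → [1,5,2,6,3,10,9,11,12,13,7]
final swap v[5],v[10] → [1,5,2,6,3,7,9,11,12,13,10]; return 5
p = 5; k-1 = 3 < 5 ⇒ left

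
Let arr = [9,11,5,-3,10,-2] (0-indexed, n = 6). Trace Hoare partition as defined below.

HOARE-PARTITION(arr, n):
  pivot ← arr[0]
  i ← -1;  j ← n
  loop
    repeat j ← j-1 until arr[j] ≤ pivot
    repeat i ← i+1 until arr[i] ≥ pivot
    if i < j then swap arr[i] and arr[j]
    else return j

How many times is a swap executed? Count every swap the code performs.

pivot=9
j stops at 5 (-2), i stops at 0 (9); swap ⇒ [-2,11,5,-3,10,9]
j stops at 3 (-3), i stops at 1 (11); swap ⇒ [-2,-3,5,11,10,9]
j stops at 2, i stops at 3; i≥j ⇒ return 2. arr=[-2,-3,5,11,10,9]

2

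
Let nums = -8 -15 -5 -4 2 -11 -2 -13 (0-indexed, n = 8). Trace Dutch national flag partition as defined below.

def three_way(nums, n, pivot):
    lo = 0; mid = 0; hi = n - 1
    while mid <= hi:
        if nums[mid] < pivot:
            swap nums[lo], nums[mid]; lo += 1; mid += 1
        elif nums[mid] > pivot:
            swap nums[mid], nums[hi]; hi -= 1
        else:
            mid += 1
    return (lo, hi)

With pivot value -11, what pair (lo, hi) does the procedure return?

pivot = -11; lo=0, mid=0, hi=7
nums[mid]=-8>-11: swap nums[0],nums[7]; hi=6 → -13 -15 -5 -4 2 -11 -2 -8
nums[mid]=-13<-11: swap nums[0],nums[0]; lo=1,mid=1 → -13 -15 -5 -4 2 -11 -2 -8
nums[mid]=-15<-11: swap nums[1],nums[1]; lo=2,mid=2 → -13 -15 -5 -4 2 -11 -2 -8
nums[mid]=-5>-11: swap nums[2],nums[6]; hi=5 → -13 -15 -2 -4 2 -11 -5 -8
nums[mid]=-2>-11: swap nums[2],nums[5]; hi=4 → -13 -15 -11 -4 2 -2 -5 -8
nums[mid]=-11=-11: mid=3
nums[mid]=-4>-11: swap nums[3],nums[4]; hi=3 → -13 -15 -11 2 -4 -2 -5 -8
nums[mid]=2>-11: swap nums[3],nums[3]; hi=2 → -13 -15 -11 2 -4 -2 -5 -8
end: lo=2, hi=2; nums = -13 -15 -11 2 -4 -2 -5 -8

(2, 2)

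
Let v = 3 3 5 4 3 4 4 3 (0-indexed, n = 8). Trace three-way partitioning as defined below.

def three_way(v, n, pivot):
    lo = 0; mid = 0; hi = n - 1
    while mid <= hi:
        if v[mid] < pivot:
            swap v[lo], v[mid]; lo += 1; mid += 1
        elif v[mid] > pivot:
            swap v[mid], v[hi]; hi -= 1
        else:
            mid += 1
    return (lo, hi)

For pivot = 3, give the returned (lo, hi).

(0, 3)

pivot = 3; lo=0, mid=0, hi=7
v[mid]=3=3: mid=1
v[mid]=3=3: mid=2
v[mid]=5>3: swap v[2],v[7]; hi=6 → 3 3 3 4 3 4 4 5
v[mid]=3=3: mid=3
v[mid]=4>3: swap v[3],v[6]; hi=5 → 3 3 3 4 3 4 4 5
v[mid]=4>3: swap v[3],v[5]; hi=4 → 3 3 3 4 3 4 4 5
v[mid]=4>3: swap v[3],v[4]; hi=3 → 3 3 3 3 4 4 4 5
v[mid]=3=3: mid=4
end: lo=0, hi=3; v = 3 3 3 3 4 4 4 5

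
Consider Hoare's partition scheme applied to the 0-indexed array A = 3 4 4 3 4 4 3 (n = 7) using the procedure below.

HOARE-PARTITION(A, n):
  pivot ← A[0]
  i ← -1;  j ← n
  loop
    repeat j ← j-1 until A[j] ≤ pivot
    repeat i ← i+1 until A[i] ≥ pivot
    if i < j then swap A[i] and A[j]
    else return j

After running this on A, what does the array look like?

pivot=3
j stops at 6 (3), i stops at 0 (3); swap ⇒ 3 4 4 3 4 4 3
j stops at 3 (3), i stops at 1 (4); swap ⇒ 3 3 4 4 4 4 3
j stops at 1, i stops at 2; i≥j ⇒ return 1. A=3 3 4 4 4 4 3

3 3 4 4 4 4 3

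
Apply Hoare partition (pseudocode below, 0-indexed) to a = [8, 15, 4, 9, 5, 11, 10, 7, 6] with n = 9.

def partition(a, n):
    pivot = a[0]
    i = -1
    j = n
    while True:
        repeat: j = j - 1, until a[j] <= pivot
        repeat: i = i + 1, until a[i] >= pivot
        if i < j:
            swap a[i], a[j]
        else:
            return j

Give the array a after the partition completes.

pivot=8
j stops at 8 (6), i stops at 0 (8); swap ⇒ [6, 15, 4, 9, 5, 11, 10, 7, 8]
j stops at 7 (7), i stops at 1 (15); swap ⇒ [6, 7, 4, 9, 5, 11, 10, 15, 8]
j stops at 4 (5), i stops at 3 (9); swap ⇒ [6, 7, 4, 5, 9, 11, 10, 15, 8]
j stops at 3, i stops at 4; i≥j ⇒ return 3. a=[6, 7, 4, 5, 9, 11, 10, 15, 8]

[6, 7, 4, 5, 9, 11, 10, 15, 8]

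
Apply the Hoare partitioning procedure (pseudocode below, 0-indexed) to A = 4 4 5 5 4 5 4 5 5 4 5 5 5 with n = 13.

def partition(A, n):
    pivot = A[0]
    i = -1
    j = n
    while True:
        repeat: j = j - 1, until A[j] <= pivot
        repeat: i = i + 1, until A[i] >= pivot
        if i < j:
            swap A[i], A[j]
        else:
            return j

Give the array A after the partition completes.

pivot = A[0] = 4; i = -1, j = 13
j→9 (A[9]=4≤4), i→0 (A[0]=4≥4); i<j, swap → 4 4 5 5 4 5 4 5 5 4 5 5 5
j→6 (A[6]=4≤4), i→1 (A[1]=4≥4); i<j, swap → 4 4 5 5 4 5 4 5 5 4 5 5 5
j→4 (A[4]=4≤4), i→2 (A[2]=5≥4); i<j, swap → 4 4 4 5 5 5 4 5 5 4 5 5 5
j→2, i→3; i≥j, return j=2. A = 4 4 4 5 5 5 4 5 5 4 5 5 5

4 4 4 5 5 5 4 5 5 4 5 5 5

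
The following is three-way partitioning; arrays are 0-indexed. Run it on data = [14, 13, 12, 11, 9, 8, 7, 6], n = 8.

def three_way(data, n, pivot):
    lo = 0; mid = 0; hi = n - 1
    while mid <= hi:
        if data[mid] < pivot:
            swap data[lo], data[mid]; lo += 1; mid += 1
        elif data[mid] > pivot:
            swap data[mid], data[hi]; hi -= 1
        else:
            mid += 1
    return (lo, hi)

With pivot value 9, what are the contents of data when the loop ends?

[6, 7, 8, 9, 11, 12, 13, 14]

pivot = 9; lo=0, mid=0, hi=7
data[mid]=14>9: swap data[0],data[7]; hi=6 → [6, 13, 12, 11, 9, 8, 7, 14]
data[mid]=6<9: swap data[0],data[0]; lo=1,mid=1 → [6, 13, 12, 11, 9, 8, 7, 14]
data[mid]=13>9: swap data[1],data[6]; hi=5 → [6, 7, 12, 11, 9, 8, 13, 14]
data[mid]=7<9: swap data[1],data[1]; lo=2,mid=2 → [6, 7, 12, 11, 9, 8, 13, 14]
data[mid]=12>9: swap data[2],data[5]; hi=4 → [6, 7, 8, 11, 9, 12, 13, 14]
data[mid]=8<9: swap data[2],data[2]; lo=3,mid=3 → [6, 7, 8, 11, 9, 12, 13, 14]
data[mid]=11>9: swap data[3],data[4]; hi=3 → [6, 7, 8, 9, 11, 12, 13, 14]
data[mid]=9=9: mid=4
end: lo=3, hi=3; data = [6, 7, 8, 9, 11, 12, 13, 14]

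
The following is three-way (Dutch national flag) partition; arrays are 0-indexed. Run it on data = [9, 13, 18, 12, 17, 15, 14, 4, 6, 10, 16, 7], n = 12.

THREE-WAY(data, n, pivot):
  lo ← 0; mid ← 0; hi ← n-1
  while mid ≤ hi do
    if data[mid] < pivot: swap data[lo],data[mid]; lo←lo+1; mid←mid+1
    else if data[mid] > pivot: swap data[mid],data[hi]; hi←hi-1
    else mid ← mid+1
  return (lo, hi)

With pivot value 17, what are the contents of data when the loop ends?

[9, 13, 7, 12, 15, 14, 4, 6, 10, 16, 17, 18]

lo=0 mid=0 hi=11
9<17: swap(0,0), lo=1 mid=1 ⇒ [9, 13, 18, 12, 17, 15, 14, 4, 6, 10, 16, 7]
13<17: swap(1,1), lo=2 mid=2 ⇒ [9, 13, 18, 12, 17, 15, 14, 4, 6, 10, 16, 7]
18>17: swap(2,11), hi=10 ⇒ [9, 13, 7, 12, 17, 15, 14, 4, 6, 10, 16, 18]
7<17: swap(2,2), lo=3 mid=3 ⇒ [9, 13, 7, 12, 17, 15, 14, 4, 6, 10, 16, 18]
12<17: swap(3,3), lo=4 mid=4 ⇒ [9, 13, 7, 12, 17, 15, 14, 4, 6, 10, 16, 18]
17=17: mid=5
15<17: swap(4,5), lo=5 mid=6 ⇒ [9, 13, 7, 12, 15, 17, 14, 4, 6, 10, 16, 18]
14<17: swap(5,6), lo=6 mid=7 ⇒ [9, 13, 7, 12, 15, 14, 17, 4, 6, 10, 16, 18]
4<17: swap(6,7), lo=7 mid=8 ⇒ [9, 13, 7, 12, 15, 14, 4, 17, 6, 10, 16, 18]
6<17: swap(7,8), lo=8 mid=9 ⇒ [9, 13, 7, 12, 15, 14, 4, 6, 17, 10, 16, 18]
10<17: swap(8,9), lo=9 mid=10 ⇒ [9, 13, 7, 12, 15, 14, 4, 6, 10, 17, 16, 18]
16<17: swap(9,10), lo=10 mid=11 ⇒ [9, 13, 7, 12, 15, 14, 4, 6, 10, 16, 17, 18]
done. lo=10 hi=10; data=[9, 13, 7, 12, 15, 14, 4, 6, 10, 16, 17, 18]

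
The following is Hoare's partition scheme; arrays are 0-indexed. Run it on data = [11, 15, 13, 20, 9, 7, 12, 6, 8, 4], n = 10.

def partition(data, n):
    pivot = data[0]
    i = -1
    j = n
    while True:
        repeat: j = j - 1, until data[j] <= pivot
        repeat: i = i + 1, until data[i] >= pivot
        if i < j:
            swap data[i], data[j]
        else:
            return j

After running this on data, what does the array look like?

pivot=11
j stops at 9 (4), i stops at 0 (11); swap ⇒ [4, 15, 13, 20, 9, 7, 12, 6, 8, 11]
j stops at 8 (8), i stops at 1 (15); swap ⇒ [4, 8, 13, 20, 9, 7, 12, 6, 15, 11]
j stops at 7 (6), i stops at 2 (13); swap ⇒ [4, 8, 6, 20, 9, 7, 12, 13, 15, 11]
j stops at 5 (7), i stops at 3 (20); swap ⇒ [4, 8, 6, 7, 9, 20, 12, 13, 15, 11]
j stops at 4, i stops at 5; i≥j ⇒ return 4. data=[4, 8, 6, 7, 9, 20, 12, 13, 15, 11]

[4, 8, 6, 7, 9, 20, 12, 13, 15, 11]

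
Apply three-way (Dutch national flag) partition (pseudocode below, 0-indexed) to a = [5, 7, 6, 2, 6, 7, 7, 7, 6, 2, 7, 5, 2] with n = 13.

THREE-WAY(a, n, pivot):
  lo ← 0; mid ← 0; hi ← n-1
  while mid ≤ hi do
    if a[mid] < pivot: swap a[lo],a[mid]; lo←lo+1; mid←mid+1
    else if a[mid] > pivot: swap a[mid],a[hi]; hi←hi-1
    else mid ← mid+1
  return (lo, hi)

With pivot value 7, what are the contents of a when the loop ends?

pivot = 7; lo=0, mid=0, hi=12
a[mid]=5<7: swap a[0],a[0]; lo=1,mid=1 → [5, 7, 6, 2, 6, 7, 7, 7, 6, 2, 7, 5, 2]
a[mid]=7=7: mid=2
a[mid]=6<7: swap a[1],a[2]; lo=2,mid=3 → [5, 6, 7, 2, 6, 7, 7, 7, 6, 2, 7, 5, 2]
a[mid]=2<7: swap a[2],a[3]; lo=3,mid=4 → [5, 6, 2, 7, 6, 7, 7, 7, 6, 2, 7, 5, 2]
a[mid]=6<7: swap a[3],a[4]; lo=4,mid=5 → [5, 6, 2, 6, 7, 7, 7, 7, 6, 2, 7, 5, 2]
a[mid]=7=7: mid=6
a[mid]=7=7: mid=7
a[mid]=7=7: mid=8
a[mid]=6<7: swap a[4],a[8]; lo=5,mid=9 → [5, 6, 2, 6, 6, 7, 7, 7, 7, 2, 7, 5, 2]
a[mid]=2<7: swap a[5],a[9]; lo=6,mid=10 → [5, 6, 2, 6, 6, 2, 7, 7, 7, 7, 7, 5, 2]
a[mid]=7=7: mid=11
a[mid]=5<7: swap a[6],a[11]; lo=7,mid=12 → [5, 6, 2, 6, 6, 2, 5, 7, 7, 7, 7, 7, 2]
a[mid]=2<7: swap a[7],a[12]; lo=8,mid=13 → [5, 6, 2, 6, 6, 2, 5, 2, 7, 7, 7, 7, 7]
end: lo=8, hi=12; a = [5, 6, 2, 6, 6, 2, 5, 2, 7, 7, 7, 7, 7]

[5, 6, 2, 6, 6, 2, 5, 2, 7, 7, 7, 7, 7]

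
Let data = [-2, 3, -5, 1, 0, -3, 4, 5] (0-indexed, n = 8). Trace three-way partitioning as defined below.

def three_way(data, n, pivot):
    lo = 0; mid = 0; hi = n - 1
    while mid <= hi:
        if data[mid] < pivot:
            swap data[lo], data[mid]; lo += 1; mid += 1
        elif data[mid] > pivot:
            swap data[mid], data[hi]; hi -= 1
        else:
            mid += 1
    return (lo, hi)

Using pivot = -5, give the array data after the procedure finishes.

[-5, 3, 1, 0, -3, 4, 5, -2]

pivot = -5; lo=0, mid=0, hi=7
data[mid]=-2>-5: swap data[0],data[7]; hi=6 → [5, 3, -5, 1, 0, -3, 4, -2]
data[mid]=5>-5: swap data[0],data[6]; hi=5 → [4, 3, -5, 1, 0, -3, 5, -2]
data[mid]=4>-5: swap data[0],data[5]; hi=4 → [-3, 3, -5, 1, 0, 4, 5, -2]
data[mid]=-3>-5: swap data[0],data[4]; hi=3 → [0, 3, -5, 1, -3, 4, 5, -2]
data[mid]=0>-5: swap data[0],data[3]; hi=2 → [1, 3, -5, 0, -3, 4, 5, -2]
data[mid]=1>-5: swap data[0],data[2]; hi=1 → [-5, 3, 1, 0, -3, 4, 5, -2]
data[mid]=-5=-5: mid=1
data[mid]=3>-5: swap data[1],data[1]; hi=0 → [-5, 3, 1, 0, -3, 4, 5, -2]
end: lo=0, hi=0; data = [-5, 3, 1, 0, -3, 4, 5, -2]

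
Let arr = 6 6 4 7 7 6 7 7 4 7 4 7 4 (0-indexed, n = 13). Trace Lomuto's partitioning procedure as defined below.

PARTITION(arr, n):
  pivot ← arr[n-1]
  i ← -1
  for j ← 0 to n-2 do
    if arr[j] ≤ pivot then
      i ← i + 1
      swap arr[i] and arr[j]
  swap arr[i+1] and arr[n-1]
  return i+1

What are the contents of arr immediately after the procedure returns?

4 4 4 4 7 6 7 7 6 7 6 7 7

pivot = arr[12] = 4; i = -1
j=0: arr[0]=6 > 4 → no swap
j=1: arr[1]=6 > 4 → no swap
j=2: arr[2]=4 ≤ 4 → i=0, swap arr[0],arr[2] → 4 6 6 7 7 6 7 7 4 7 4 7 4
j=3: arr[3]=7 > 4 → no swap
j=4: arr[4]=7 > 4 → no swap
j=5: arr[5]=6 > 4 → no swap
j=6: arr[6]=7 > 4 → no swap
j=7: arr[7]=7 > 4 → no swap
j=8: arr[8]=4 ≤ 4 → i=1, swap arr[1],arr[8] → 4 4 6 7 7 6 7 7 6 7 4 7 4
j=9: arr[9]=7 > 4 → no swap
j=10: arr[10]=4 ≤ 4 → i=2, swap arr[2],arr[10] → 4 4 4 7 7 6 7 7 6 7 6 7 4
j=11: arr[11]=7 > 4 → no swap
final swap arr[3],arr[12] → 4 4 4 4 7 6 7 7 6 7 6 7 7; return 3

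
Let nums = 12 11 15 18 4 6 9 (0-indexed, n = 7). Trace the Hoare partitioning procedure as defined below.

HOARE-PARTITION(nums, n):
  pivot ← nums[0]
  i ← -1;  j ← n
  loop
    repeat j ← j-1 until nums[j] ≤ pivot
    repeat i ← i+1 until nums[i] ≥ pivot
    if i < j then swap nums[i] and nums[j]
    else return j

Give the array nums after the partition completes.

pivot=12
j stops at 6 (9), i stops at 0 (12); swap ⇒ 9 11 15 18 4 6 12
j stops at 5 (6), i stops at 2 (15); swap ⇒ 9 11 6 18 4 15 12
j stops at 4 (4), i stops at 3 (18); swap ⇒ 9 11 6 4 18 15 12
j stops at 3, i stops at 4; i≥j ⇒ return 3. nums=9 11 6 4 18 15 12

9 11 6 4 18 15 12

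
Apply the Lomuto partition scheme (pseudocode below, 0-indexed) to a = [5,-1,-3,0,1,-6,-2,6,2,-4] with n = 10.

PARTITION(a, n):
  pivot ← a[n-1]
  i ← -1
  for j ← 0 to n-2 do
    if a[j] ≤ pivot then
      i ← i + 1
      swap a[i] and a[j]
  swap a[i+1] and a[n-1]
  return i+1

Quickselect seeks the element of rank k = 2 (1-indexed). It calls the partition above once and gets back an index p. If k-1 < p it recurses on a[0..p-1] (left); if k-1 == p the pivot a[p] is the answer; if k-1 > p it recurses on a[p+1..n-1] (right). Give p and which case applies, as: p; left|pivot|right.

1; pivot

pivot=-4, i=-1
j=0: 5>-4, skip
j=1: -1>-4, skip
j=2: -3>-4, skip
j=3: 0>-4, skip
j=4: 1>-4, skip
j=5: -6≤-4, i=0, swap(0,5) ⇒ [-6,-1,-3,0,1,5,-2,6,2,-4]
j=6: -2>-4, skip
j=7: 6>-4, skip
j=8: 2>-4, skip
swap(1,9) ⇒ [-6,-4,-3,0,1,5,-2,6,2,-1]; return 1
p = 1; k-1 = 1 == 1 ⇒ pivot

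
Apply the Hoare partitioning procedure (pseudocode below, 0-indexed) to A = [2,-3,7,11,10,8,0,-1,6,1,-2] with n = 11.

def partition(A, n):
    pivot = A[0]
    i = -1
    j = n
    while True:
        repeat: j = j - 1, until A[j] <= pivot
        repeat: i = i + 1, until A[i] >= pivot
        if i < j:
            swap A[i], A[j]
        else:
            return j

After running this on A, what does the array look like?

[-2,-3,1,-1,0,8,10,11,6,7,2]

pivot = A[0] = 2; i = -1, j = 11
j→10 (A[10]=-2≤2), i→0 (A[0]=2≥2); i<j, swap → [-2,-3,7,11,10,8,0,-1,6,1,2]
j→9 (A[9]=1≤2), i→2 (A[2]=7≥2); i<j, swap → [-2,-3,1,11,10,8,0,-1,6,7,2]
j→7 (A[7]=-1≤2), i→3 (A[3]=11≥2); i<j, swap → [-2,-3,1,-1,10,8,0,11,6,7,2]
j→6 (A[6]=0≤2), i→4 (A[4]=10≥2); i<j, swap → [-2,-3,1,-1,0,8,10,11,6,7,2]
j→4, i→5; i≥j, return j=4. A = [-2,-3,1,-1,0,8,10,11,6,7,2]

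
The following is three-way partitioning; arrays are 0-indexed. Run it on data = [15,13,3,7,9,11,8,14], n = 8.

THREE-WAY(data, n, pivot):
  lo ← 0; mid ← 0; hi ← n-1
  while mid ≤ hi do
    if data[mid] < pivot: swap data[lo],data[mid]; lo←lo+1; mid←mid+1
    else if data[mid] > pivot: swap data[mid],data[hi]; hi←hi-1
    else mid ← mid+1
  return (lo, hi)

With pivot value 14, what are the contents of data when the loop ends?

[13,3,7,9,11,8,14,15]

lo=0 mid=0 hi=7
15>14: swap(0,7), hi=6 ⇒ [14,13,3,7,9,11,8,15]
14=14: mid=1
13<14: swap(0,1), lo=1 mid=2 ⇒ [13,14,3,7,9,11,8,15]
3<14: swap(1,2), lo=2 mid=3 ⇒ [13,3,14,7,9,11,8,15]
7<14: swap(2,3), lo=3 mid=4 ⇒ [13,3,7,14,9,11,8,15]
9<14: swap(3,4), lo=4 mid=5 ⇒ [13,3,7,9,14,11,8,15]
11<14: swap(4,5), lo=5 mid=6 ⇒ [13,3,7,9,11,14,8,15]
8<14: swap(5,6), lo=6 mid=7 ⇒ [13,3,7,9,11,8,14,15]
done. lo=6 hi=6; data=[13,3,7,9,11,8,14,15]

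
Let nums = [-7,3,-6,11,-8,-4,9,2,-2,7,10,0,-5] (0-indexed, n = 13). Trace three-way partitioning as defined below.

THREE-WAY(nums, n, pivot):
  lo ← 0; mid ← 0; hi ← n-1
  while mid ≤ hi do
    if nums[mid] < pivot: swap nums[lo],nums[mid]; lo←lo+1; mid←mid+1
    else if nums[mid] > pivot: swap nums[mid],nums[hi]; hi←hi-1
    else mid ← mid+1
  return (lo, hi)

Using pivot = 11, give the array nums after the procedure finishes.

lo=0 mid=0 hi=12
-7<11: swap(0,0), lo=1 mid=1 ⇒ [-7,3,-6,11,-8,-4,9,2,-2,7,10,0,-5]
3<11: swap(1,1), lo=2 mid=2 ⇒ [-7,3,-6,11,-8,-4,9,2,-2,7,10,0,-5]
-6<11: swap(2,2), lo=3 mid=3 ⇒ [-7,3,-6,11,-8,-4,9,2,-2,7,10,0,-5]
11=11: mid=4
-8<11: swap(3,4), lo=4 mid=5 ⇒ [-7,3,-6,-8,11,-4,9,2,-2,7,10,0,-5]
-4<11: swap(4,5), lo=5 mid=6 ⇒ [-7,3,-6,-8,-4,11,9,2,-2,7,10,0,-5]
9<11: swap(5,6), lo=6 mid=7 ⇒ [-7,3,-6,-8,-4,9,11,2,-2,7,10,0,-5]
2<11: swap(6,7), lo=7 mid=8 ⇒ [-7,3,-6,-8,-4,9,2,11,-2,7,10,0,-5]
-2<11: swap(7,8), lo=8 mid=9 ⇒ [-7,3,-6,-8,-4,9,2,-2,11,7,10,0,-5]
7<11: swap(8,9), lo=9 mid=10 ⇒ [-7,3,-6,-8,-4,9,2,-2,7,11,10,0,-5]
10<11: swap(9,10), lo=10 mid=11 ⇒ [-7,3,-6,-8,-4,9,2,-2,7,10,11,0,-5]
0<11: swap(10,11), lo=11 mid=12 ⇒ [-7,3,-6,-8,-4,9,2,-2,7,10,0,11,-5]
-5<11: swap(11,12), lo=12 mid=13 ⇒ [-7,3,-6,-8,-4,9,2,-2,7,10,0,-5,11]
done. lo=12 hi=12; nums=[-7,3,-6,-8,-4,9,2,-2,7,10,0,-5,11]

[-7,3,-6,-8,-4,9,2,-2,7,10,0,-5,11]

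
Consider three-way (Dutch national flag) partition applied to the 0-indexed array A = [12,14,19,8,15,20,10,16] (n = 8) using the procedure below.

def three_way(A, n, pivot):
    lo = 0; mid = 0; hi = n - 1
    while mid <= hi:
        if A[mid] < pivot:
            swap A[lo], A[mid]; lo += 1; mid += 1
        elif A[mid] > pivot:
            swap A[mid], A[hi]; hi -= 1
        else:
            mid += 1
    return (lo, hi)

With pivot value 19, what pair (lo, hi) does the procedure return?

lo=0 mid=0 hi=7
12<19: swap(0,0), lo=1 mid=1 ⇒ [12,14,19,8,15,20,10,16]
14<19: swap(1,1), lo=2 mid=2 ⇒ [12,14,19,8,15,20,10,16]
19=19: mid=3
8<19: swap(2,3), lo=3 mid=4 ⇒ [12,14,8,19,15,20,10,16]
15<19: swap(3,4), lo=4 mid=5 ⇒ [12,14,8,15,19,20,10,16]
20>19: swap(5,7), hi=6 ⇒ [12,14,8,15,19,16,10,20]
16<19: swap(4,5), lo=5 mid=6 ⇒ [12,14,8,15,16,19,10,20]
10<19: swap(5,6), lo=6 mid=7 ⇒ [12,14,8,15,16,10,19,20]
done. lo=6 hi=6; A=[12,14,8,15,16,10,19,20]

(6, 6)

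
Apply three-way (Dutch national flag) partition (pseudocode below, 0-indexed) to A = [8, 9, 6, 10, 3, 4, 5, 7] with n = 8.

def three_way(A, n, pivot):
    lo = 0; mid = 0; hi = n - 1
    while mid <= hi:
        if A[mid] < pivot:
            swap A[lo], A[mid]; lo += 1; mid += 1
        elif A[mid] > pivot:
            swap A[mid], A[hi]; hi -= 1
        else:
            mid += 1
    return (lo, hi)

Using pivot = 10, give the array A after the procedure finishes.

pivot = 10; lo=0, mid=0, hi=7
A[mid]=8<10: swap A[0],A[0]; lo=1,mid=1 → [8, 9, 6, 10, 3, 4, 5, 7]
A[mid]=9<10: swap A[1],A[1]; lo=2,mid=2 → [8, 9, 6, 10, 3, 4, 5, 7]
A[mid]=6<10: swap A[2],A[2]; lo=3,mid=3 → [8, 9, 6, 10, 3, 4, 5, 7]
A[mid]=10=10: mid=4
A[mid]=3<10: swap A[3],A[4]; lo=4,mid=5 → [8, 9, 6, 3, 10, 4, 5, 7]
A[mid]=4<10: swap A[4],A[5]; lo=5,mid=6 → [8, 9, 6, 3, 4, 10, 5, 7]
A[mid]=5<10: swap A[5],A[6]; lo=6,mid=7 → [8, 9, 6, 3, 4, 5, 10, 7]
A[mid]=7<10: swap A[6],A[7]; lo=7,mid=8 → [8, 9, 6, 3, 4, 5, 7, 10]
end: lo=7, hi=7; A = [8, 9, 6, 3, 4, 5, 7, 10]

[8, 9, 6, 3, 4, 5, 7, 10]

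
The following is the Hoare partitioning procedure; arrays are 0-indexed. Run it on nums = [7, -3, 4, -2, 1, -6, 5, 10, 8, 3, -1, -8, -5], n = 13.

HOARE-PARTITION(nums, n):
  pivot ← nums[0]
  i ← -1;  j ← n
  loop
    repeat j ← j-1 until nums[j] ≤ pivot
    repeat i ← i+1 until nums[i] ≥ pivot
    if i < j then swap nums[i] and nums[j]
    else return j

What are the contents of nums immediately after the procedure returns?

pivot = nums[0] = 7; i = -1, j = 13
j→12 (nums[12]=-5≤7), i→0 (nums[0]=7≥7); i<j, swap → [-5, -3, 4, -2, 1, -6, 5, 10, 8, 3, -1, -8, 7]
j→11 (nums[11]=-8≤7), i→7 (nums[7]=10≥7); i<j, swap → [-5, -3, 4, -2, 1, -6, 5, -8, 8, 3, -1, 10, 7]
j→10 (nums[10]=-1≤7), i→8 (nums[8]=8≥7); i<j, swap → [-5, -3, 4, -2, 1, -6, 5, -8, -1, 3, 8, 10, 7]
j→9, i→10; i≥j, return j=9. nums = [-5, -3, 4, -2, 1, -6, 5, -8, -1, 3, 8, 10, 7]

[-5, -3, 4, -2, 1, -6, 5, -8, -1, 3, 8, 10, 7]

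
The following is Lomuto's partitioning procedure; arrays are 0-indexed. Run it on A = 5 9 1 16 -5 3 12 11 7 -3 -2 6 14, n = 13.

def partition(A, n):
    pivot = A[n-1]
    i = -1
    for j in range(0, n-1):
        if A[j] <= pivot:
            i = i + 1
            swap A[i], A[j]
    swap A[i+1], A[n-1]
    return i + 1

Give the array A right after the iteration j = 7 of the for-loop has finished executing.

pivot=14, i=-1
j=0: 5≤14, i=0, swap(0,0) ⇒ 5 9 1 16 -5 3 12 11 7 -3 -2 6 14
j=1: 9≤14, i=1, swap(1,1) ⇒ 5 9 1 16 -5 3 12 11 7 -3 -2 6 14
j=2: 1≤14, i=2, swap(2,2) ⇒ 5 9 1 16 -5 3 12 11 7 -3 -2 6 14
j=3: 16>14, skip
j=4: -5≤14, i=3, swap(3,4) ⇒ 5 9 1 -5 16 3 12 11 7 -3 -2 6 14
j=5: 3≤14, i=4, swap(4,5) ⇒ 5 9 1 -5 3 16 12 11 7 -3 -2 6 14
j=6: 12≤14, i=5, swap(5,6) ⇒ 5 9 1 -5 3 12 16 11 7 -3 -2 6 14
j=7: 11≤14, i=6, swap(6,7) ⇒ 5 9 1 -5 3 12 11 16 7 -3 -2 6 14
(after j=7) A = 5 9 1 -5 3 12 11 16 7 -3 -2 6 14

5 9 1 -5 3 12 11 16 7 -3 -2 6 14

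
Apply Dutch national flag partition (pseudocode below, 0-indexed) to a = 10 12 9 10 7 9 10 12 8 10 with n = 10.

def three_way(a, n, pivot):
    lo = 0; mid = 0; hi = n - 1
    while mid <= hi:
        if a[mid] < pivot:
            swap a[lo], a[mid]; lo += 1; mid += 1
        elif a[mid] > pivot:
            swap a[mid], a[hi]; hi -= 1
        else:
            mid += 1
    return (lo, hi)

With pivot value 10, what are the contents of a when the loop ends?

9 7 9 8 10 10 10 10 12 12

pivot = 10; lo=0, mid=0, hi=9
a[mid]=10=10: mid=1
a[mid]=12>10: swap a[1],a[9]; hi=8 → 10 10 9 10 7 9 10 12 8 12
a[mid]=10=10: mid=2
a[mid]=9<10: swap a[0],a[2]; lo=1,mid=3 → 9 10 10 10 7 9 10 12 8 12
a[mid]=10=10: mid=4
a[mid]=7<10: swap a[1],a[4]; lo=2,mid=5 → 9 7 10 10 10 9 10 12 8 12
a[mid]=9<10: swap a[2],a[5]; lo=3,mid=6 → 9 7 9 10 10 10 10 12 8 12
a[mid]=10=10: mid=7
a[mid]=12>10: swap a[7],a[8]; hi=7 → 9 7 9 10 10 10 10 8 12 12
a[mid]=8<10: swap a[3],a[7]; lo=4,mid=8 → 9 7 9 8 10 10 10 10 12 12
end: lo=4, hi=7; a = 9 7 9 8 10 10 10 10 12 12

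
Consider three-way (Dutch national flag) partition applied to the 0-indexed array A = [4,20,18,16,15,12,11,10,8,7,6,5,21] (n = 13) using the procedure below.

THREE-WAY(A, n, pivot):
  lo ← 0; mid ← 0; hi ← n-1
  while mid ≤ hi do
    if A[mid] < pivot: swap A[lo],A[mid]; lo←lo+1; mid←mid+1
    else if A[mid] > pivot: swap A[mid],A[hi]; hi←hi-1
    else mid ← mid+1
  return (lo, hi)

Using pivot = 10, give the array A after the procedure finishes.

pivot = 10; lo=0, mid=0, hi=12
A[mid]=4<10: swap A[0],A[0]; lo=1,mid=1 → [4,20,18,16,15,12,11,10,8,7,6,5,21]
A[mid]=20>10: swap A[1],A[12]; hi=11 → [4,21,18,16,15,12,11,10,8,7,6,5,20]
A[mid]=21>10: swap A[1],A[11]; hi=10 → [4,5,18,16,15,12,11,10,8,7,6,21,20]
A[mid]=5<10: swap A[1],A[1]; lo=2,mid=2 → [4,5,18,16,15,12,11,10,8,7,6,21,20]
A[mid]=18>10: swap A[2],A[10]; hi=9 → [4,5,6,16,15,12,11,10,8,7,18,21,20]
A[mid]=6<10: swap A[2],A[2]; lo=3,mid=3 → [4,5,6,16,15,12,11,10,8,7,18,21,20]
A[mid]=16>10: swap A[3],A[9]; hi=8 → [4,5,6,7,15,12,11,10,8,16,18,21,20]
A[mid]=7<10: swap A[3],A[3]; lo=4,mid=4 → [4,5,6,7,15,12,11,10,8,16,18,21,20]
A[mid]=15>10: swap A[4],A[8]; hi=7 → [4,5,6,7,8,12,11,10,15,16,18,21,20]
A[mid]=8<10: swap A[4],A[4]; lo=5,mid=5 → [4,5,6,7,8,12,11,10,15,16,18,21,20]
A[mid]=12>10: swap A[5],A[7]; hi=6 → [4,5,6,7,8,10,11,12,15,16,18,21,20]
A[mid]=10=10: mid=6
A[mid]=11>10: swap A[6],A[6]; hi=5 → [4,5,6,7,8,10,11,12,15,16,18,21,20]
end: lo=5, hi=5; A = [4,5,6,7,8,10,11,12,15,16,18,21,20]

[4,5,6,7,8,10,11,12,15,16,18,21,20]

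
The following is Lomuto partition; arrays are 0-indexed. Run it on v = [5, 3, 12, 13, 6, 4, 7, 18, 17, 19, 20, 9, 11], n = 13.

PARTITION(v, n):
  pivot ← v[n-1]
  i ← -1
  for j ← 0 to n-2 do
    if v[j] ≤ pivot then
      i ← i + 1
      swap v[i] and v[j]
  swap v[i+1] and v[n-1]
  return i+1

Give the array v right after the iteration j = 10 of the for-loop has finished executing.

[5, 3, 6, 4, 7, 13, 12, 18, 17, 19, 20, 9, 11]

pivot=11, i=-1
j=0: 5≤11, i=0, swap(0,0) ⇒ [5, 3, 12, 13, 6, 4, 7, 18, 17, 19, 20, 9, 11]
j=1: 3≤11, i=1, swap(1,1) ⇒ [5, 3, 12, 13, 6, 4, 7, 18, 17, 19, 20, 9, 11]
j=2: 12>11, skip
j=3: 13>11, skip
j=4: 6≤11, i=2, swap(2,4) ⇒ [5, 3, 6, 13, 12, 4, 7, 18, 17, 19, 20, 9, 11]
j=5: 4≤11, i=3, swap(3,5) ⇒ [5, 3, 6, 4, 12, 13, 7, 18, 17, 19, 20, 9, 11]
j=6: 7≤11, i=4, swap(4,6) ⇒ [5, 3, 6, 4, 7, 13, 12, 18, 17, 19, 20, 9, 11]
j=7: 18>11, skip
j=8: 17>11, skip
j=9: 19>11, skip
j=10: 20>11, skip
(after j=10) v = [5, 3, 6, 4, 7, 13, 12, 18, 17, 19, 20, 9, 11]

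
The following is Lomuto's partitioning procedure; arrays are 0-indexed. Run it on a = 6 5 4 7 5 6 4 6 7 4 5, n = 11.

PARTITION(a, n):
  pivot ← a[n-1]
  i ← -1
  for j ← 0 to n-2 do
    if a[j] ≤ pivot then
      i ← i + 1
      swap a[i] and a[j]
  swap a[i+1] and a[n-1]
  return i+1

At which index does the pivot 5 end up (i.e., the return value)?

pivot = a[10] = 5; i = -1
j=0: a[0]=6 > 5 → no swap
j=1: a[1]=5 ≤ 5 → i=0, swap a[0],a[1] → 5 6 4 7 5 6 4 6 7 4 5
j=2: a[2]=4 ≤ 5 → i=1, swap a[1],a[2] → 5 4 6 7 5 6 4 6 7 4 5
j=3: a[3]=7 > 5 → no swap
j=4: a[4]=5 ≤ 5 → i=2, swap a[2],a[4] → 5 4 5 7 6 6 4 6 7 4 5
j=5: a[5]=6 > 5 → no swap
j=6: a[6]=4 ≤ 5 → i=3, swap a[3],a[6] → 5 4 5 4 6 6 7 6 7 4 5
j=7: a[7]=6 > 5 → no swap
j=8: a[8]=7 > 5 → no swap
j=9: a[9]=4 ≤ 5 → i=4, swap a[4],a[9] → 5 4 5 4 4 6 7 6 7 6 5
final swap a[5],a[10] → 5 4 5 4 4 5 7 6 7 6 6; return 5

5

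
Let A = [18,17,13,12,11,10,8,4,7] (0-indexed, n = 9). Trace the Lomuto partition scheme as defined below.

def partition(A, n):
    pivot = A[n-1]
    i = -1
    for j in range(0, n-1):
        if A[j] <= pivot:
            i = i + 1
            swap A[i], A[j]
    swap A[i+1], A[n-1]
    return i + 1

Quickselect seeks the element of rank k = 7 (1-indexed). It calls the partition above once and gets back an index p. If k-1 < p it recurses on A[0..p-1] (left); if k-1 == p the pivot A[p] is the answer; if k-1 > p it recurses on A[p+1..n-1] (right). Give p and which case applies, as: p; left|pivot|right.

1; right

pivot = A[8] = 7; i = -1
j=0: A[0]=18 > 7 → no swap
j=1: A[1]=17 > 7 → no swap
j=2: A[2]=13 > 7 → no swap
j=3: A[3]=12 > 7 → no swap
j=4: A[4]=11 > 7 → no swap
j=5: A[5]=10 > 7 → no swap
j=6: A[6]=8 > 7 → no swap
j=7: A[7]=4 ≤ 7 → i=0, swap A[0],A[7] → [4,17,13,12,11,10,8,18,7]
final swap A[1],A[8] → [4,7,13,12,11,10,8,18,17]; return 1
p = 1; k-1 = 6 > 1 ⇒ right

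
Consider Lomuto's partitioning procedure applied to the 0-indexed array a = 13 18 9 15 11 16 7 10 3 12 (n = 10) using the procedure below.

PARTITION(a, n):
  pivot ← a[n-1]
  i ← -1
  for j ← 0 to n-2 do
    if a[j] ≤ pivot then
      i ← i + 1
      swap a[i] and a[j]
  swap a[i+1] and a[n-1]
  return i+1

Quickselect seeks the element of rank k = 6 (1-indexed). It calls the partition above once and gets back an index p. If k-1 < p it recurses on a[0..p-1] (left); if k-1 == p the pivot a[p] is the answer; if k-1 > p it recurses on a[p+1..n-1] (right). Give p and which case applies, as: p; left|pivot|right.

pivot = a[9] = 12; i = -1
j=0: a[0]=13 > 12 → no swap
j=1: a[1]=18 > 12 → no swap
j=2: a[2]=9 ≤ 12 → i=0, swap a[0],a[2] → 9 18 13 15 11 16 7 10 3 12
j=3: a[3]=15 > 12 → no swap
j=4: a[4]=11 ≤ 12 → i=1, swap a[1],a[4] → 9 11 13 15 18 16 7 10 3 12
j=5: a[5]=16 > 12 → no swap
j=6: a[6]=7 ≤ 12 → i=2, swap a[2],a[6] → 9 11 7 15 18 16 13 10 3 12
j=7: a[7]=10 ≤ 12 → i=3, swap a[3],a[7] → 9 11 7 10 18 16 13 15 3 12
j=8: a[8]=3 ≤ 12 → i=4, swap a[4],a[8] → 9 11 7 10 3 16 13 15 18 12
final swap a[5],a[9] → 9 11 7 10 3 12 13 15 18 16; return 5
p = 5; k-1 = 5 == 5 ⇒ pivot

5; pivot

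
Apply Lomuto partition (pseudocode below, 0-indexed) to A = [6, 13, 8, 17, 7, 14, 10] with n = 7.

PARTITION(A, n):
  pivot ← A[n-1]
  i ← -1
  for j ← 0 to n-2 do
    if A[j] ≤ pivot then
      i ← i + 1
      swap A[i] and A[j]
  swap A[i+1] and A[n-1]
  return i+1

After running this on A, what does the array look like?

pivot=10, i=-1
j=0: 6≤10, i=0, swap(0,0) ⇒ [6, 13, 8, 17, 7, 14, 10]
j=1: 13>10, skip
j=2: 8≤10, i=1, swap(1,2) ⇒ [6, 8, 13, 17, 7, 14, 10]
j=3: 17>10, skip
j=4: 7≤10, i=2, swap(2,4) ⇒ [6, 8, 7, 17, 13, 14, 10]
j=5: 14>10, skip
swap(3,6) ⇒ [6, 8, 7, 10, 13, 14, 17]; return 3

[6, 8, 7, 10, 13, 14, 17]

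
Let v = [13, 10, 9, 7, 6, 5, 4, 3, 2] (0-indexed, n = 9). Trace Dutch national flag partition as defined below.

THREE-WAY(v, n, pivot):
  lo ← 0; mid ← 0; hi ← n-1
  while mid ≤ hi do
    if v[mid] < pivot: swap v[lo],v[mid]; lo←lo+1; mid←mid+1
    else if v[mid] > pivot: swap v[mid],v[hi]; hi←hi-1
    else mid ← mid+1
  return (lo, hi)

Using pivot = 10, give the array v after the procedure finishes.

lo=0 mid=0 hi=8
13>10: swap(0,8), hi=7 ⇒ [2, 10, 9, 7, 6, 5, 4, 3, 13]
2<10: swap(0,0), lo=1 mid=1 ⇒ [2, 10, 9, 7, 6, 5, 4, 3, 13]
10=10: mid=2
9<10: swap(1,2), lo=2 mid=3 ⇒ [2, 9, 10, 7, 6, 5, 4, 3, 13]
7<10: swap(2,3), lo=3 mid=4 ⇒ [2, 9, 7, 10, 6, 5, 4, 3, 13]
6<10: swap(3,4), lo=4 mid=5 ⇒ [2, 9, 7, 6, 10, 5, 4, 3, 13]
5<10: swap(4,5), lo=5 mid=6 ⇒ [2, 9, 7, 6, 5, 10, 4, 3, 13]
4<10: swap(5,6), lo=6 mid=7 ⇒ [2, 9, 7, 6, 5, 4, 10, 3, 13]
3<10: swap(6,7), lo=7 mid=8 ⇒ [2, 9, 7, 6, 5, 4, 3, 10, 13]
done. lo=7 hi=7; v=[2, 9, 7, 6, 5, 4, 3, 10, 13]

[2, 9, 7, 6, 5, 4, 3, 10, 13]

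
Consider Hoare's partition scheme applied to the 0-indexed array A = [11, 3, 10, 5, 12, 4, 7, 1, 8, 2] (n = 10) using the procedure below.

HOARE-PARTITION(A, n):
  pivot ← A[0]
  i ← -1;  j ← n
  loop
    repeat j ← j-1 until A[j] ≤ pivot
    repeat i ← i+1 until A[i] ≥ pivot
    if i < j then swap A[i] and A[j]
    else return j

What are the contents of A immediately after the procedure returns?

pivot = A[0] = 11; i = -1, j = 10
j→9 (A[9]=2≤11), i→0 (A[0]=11≥11); i<j, swap → [2, 3, 10, 5, 12, 4, 7, 1, 8, 11]
j→8 (A[8]=8≤11), i→4 (A[4]=12≥11); i<j, swap → [2, 3, 10, 5, 8, 4, 7, 1, 12, 11]
j→7, i→8; i≥j, return j=7. A = [2, 3, 10, 5, 8, 4, 7, 1, 12, 11]

[2, 3, 10, 5, 8, 4, 7, 1, 12, 11]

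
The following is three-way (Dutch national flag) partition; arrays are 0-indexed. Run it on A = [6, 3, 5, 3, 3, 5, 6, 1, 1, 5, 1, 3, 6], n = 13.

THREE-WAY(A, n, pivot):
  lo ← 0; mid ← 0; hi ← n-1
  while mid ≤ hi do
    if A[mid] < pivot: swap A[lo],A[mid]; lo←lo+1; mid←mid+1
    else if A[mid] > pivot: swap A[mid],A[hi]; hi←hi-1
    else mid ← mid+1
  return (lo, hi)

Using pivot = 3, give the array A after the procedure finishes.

[1, 1, 1, 3, 3, 3, 3, 6, 5, 5, 5, 6, 6]

pivot = 3; lo=0, mid=0, hi=12
A[mid]=6>3: swap A[0],A[12]; hi=11 → [6, 3, 5, 3, 3, 5, 6, 1, 1, 5, 1, 3, 6]
A[mid]=6>3: swap A[0],A[11]; hi=10 → [3, 3, 5, 3, 3, 5, 6, 1, 1, 5, 1, 6, 6]
A[mid]=3=3: mid=1
A[mid]=3=3: mid=2
A[mid]=5>3: swap A[2],A[10]; hi=9 → [3, 3, 1, 3, 3, 5, 6, 1, 1, 5, 5, 6, 6]
A[mid]=1<3: swap A[0],A[2]; lo=1,mid=3 → [1, 3, 3, 3, 3, 5, 6, 1, 1, 5, 5, 6, 6]
A[mid]=3=3: mid=4
A[mid]=3=3: mid=5
A[mid]=5>3: swap A[5],A[9]; hi=8 → [1, 3, 3, 3, 3, 5, 6, 1, 1, 5, 5, 6, 6]
A[mid]=5>3: swap A[5],A[8]; hi=7 → [1, 3, 3, 3, 3, 1, 6, 1, 5, 5, 5, 6, 6]
A[mid]=1<3: swap A[1],A[5]; lo=2,mid=6 → [1, 1, 3, 3, 3, 3, 6, 1, 5, 5, 5, 6, 6]
A[mid]=6>3: swap A[6],A[7]; hi=6 → [1, 1, 3, 3, 3, 3, 1, 6, 5, 5, 5, 6, 6]
A[mid]=1<3: swap A[2],A[6]; lo=3,mid=7 → [1, 1, 1, 3, 3, 3, 3, 6, 5, 5, 5, 6, 6]
end: lo=3, hi=6; A = [1, 1, 1, 3, 3, 3, 3, 6, 5, 5, 5, 6, 6]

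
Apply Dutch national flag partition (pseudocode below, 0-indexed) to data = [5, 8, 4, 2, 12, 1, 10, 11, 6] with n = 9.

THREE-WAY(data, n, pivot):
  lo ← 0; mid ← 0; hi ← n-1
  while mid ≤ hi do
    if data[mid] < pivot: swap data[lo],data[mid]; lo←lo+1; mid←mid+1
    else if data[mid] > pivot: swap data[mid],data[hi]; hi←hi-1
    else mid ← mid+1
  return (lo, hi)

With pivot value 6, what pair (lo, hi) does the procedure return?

lo=0 mid=0 hi=8
5<6: swap(0,0), lo=1 mid=1 ⇒ [5, 8, 4, 2, 12, 1, 10, 11, 6]
8>6: swap(1,8), hi=7 ⇒ [5, 6, 4, 2, 12, 1, 10, 11, 8]
6=6: mid=2
4<6: swap(1,2), lo=2 mid=3 ⇒ [5, 4, 6, 2, 12, 1, 10, 11, 8]
2<6: swap(2,3), lo=3 mid=4 ⇒ [5, 4, 2, 6, 12, 1, 10, 11, 8]
12>6: swap(4,7), hi=6 ⇒ [5, 4, 2, 6, 11, 1, 10, 12, 8]
11>6: swap(4,6), hi=5 ⇒ [5, 4, 2, 6, 10, 1, 11, 12, 8]
10>6: swap(4,5), hi=4 ⇒ [5, 4, 2, 6, 1, 10, 11, 12, 8]
1<6: swap(3,4), lo=4 mid=5 ⇒ [5, 4, 2, 1, 6, 10, 11, 12, 8]
done. lo=4 hi=4; data=[5, 4, 2, 1, 6, 10, 11, 12, 8]

(4, 4)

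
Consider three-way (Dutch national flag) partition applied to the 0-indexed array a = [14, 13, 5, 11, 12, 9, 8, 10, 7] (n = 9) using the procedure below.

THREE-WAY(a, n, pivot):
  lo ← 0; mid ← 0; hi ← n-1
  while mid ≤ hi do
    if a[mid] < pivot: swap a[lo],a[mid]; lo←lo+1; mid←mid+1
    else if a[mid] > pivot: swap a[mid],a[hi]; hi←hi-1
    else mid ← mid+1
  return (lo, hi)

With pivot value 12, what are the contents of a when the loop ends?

pivot = 12; lo=0, mid=0, hi=8
a[mid]=14>12: swap a[0],a[8]; hi=7 → [7, 13, 5, 11, 12, 9, 8, 10, 14]
a[mid]=7<12: swap a[0],a[0]; lo=1,mid=1 → [7, 13, 5, 11, 12, 9, 8, 10, 14]
a[mid]=13>12: swap a[1],a[7]; hi=6 → [7, 10, 5, 11, 12, 9, 8, 13, 14]
a[mid]=10<12: swap a[1],a[1]; lo=2,mid=2 → [7, 10, 5, 11, 12, 9, 8, 13, 14]
a[mid]=5<12: swap a[2],a[2]; lo=3,mid=3 → [7, 10, 5, 11, 12, 9, 8, 13, 14]
a[mid]=11<12: swap a[3],a[3]; lo=4,mid=4 → [7, 10, 5, 11, 12, 9, 8, 13, 14]
a[mid]=12=12: mid=5
a[mid]=9<12: swap a[4],a[5]; lo=5,mid=6 → [7, 10, 5, 11, 9, 12, 8, 13, 14]
a[mid]=8<12: swap a[5],a[6]; lo=6,mid=7 → [7, 10, 5, 11, 9, 8, 12, 13, 14]
end: lo=6, hi=6; a = [7, 10, 5, 11, 9, 8, 12, 13, 14]

[7, 10, 5, 11, 9, 8, 12, 13, 14]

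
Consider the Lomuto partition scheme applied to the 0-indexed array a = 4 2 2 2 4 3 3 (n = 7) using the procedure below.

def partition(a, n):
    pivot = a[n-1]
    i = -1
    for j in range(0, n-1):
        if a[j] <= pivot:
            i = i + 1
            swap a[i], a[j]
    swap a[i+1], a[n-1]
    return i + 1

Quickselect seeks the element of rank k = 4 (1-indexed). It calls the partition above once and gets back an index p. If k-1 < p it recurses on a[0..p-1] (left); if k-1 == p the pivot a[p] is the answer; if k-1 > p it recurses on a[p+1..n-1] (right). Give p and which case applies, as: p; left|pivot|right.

pivot=3, i=-1
j=0: 4>3, skip
j=1: 2≤3, i=0, swap(0,1) ⇒ 2 4 2 2 4 3 3
j=2: 2≤3, i=1, swap(1,2) ⇒ 2 2 4 2 4 3 3
j=3: 2≤3, i=2, swap(2,3) ⇒ 2 2 2 4 4 3 3
j=4: 4>3, skip
j=5: 3≤3, i=3, swap(3,5) ⇒ 2 2 2 3 4 4 3
swap(4,6) ⇒ 2 2 2 3 3 4 4; return 4
p = 4; k-1 = 3 < 4 ⇒ left

4; left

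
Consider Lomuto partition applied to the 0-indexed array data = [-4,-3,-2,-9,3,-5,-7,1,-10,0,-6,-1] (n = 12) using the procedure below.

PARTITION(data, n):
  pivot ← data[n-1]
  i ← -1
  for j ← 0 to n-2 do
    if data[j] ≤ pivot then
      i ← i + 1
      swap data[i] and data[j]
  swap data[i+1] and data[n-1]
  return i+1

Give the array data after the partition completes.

[-4,-3,-2,-9,-5,-7,-10,-6,-1,0,1,3]

pivot=-1, i=-1
j=0: -4≤-1, i=0, swap(0,0) ⇒ [-4,-3,-2,-9,3,-5,-7,1,-10,0,-6,-1]
j=1: -3≤-1, i=1, swap(1,1) ⇒ [-4,-3,-2,-9,3,-5,-7,1,-10,0,-6,-1]
j=2: -2≤-1, i=2, swap(2,2) ⇒ [-4,-3,-2,-9,3,-5,-7,1,-10,0,-6,-1]
j=3: -9≤-1, i=3, swap(3,3) ⇒ [-4,-3,-2,-9,3,-5,-7,1,-10,0,-6,-1]
j=4: 3>-1, skip
j=5: -5≤-1, i=4, swap(4,5) ⇒ [-4,-3,-2,-9,-5,3,-7,1,-10,0,-6,-1]
j=6: -7≤-1, i=5, swap(5,6) ⇒ [-4,-3,-2,-9,-5,-7,3,1,-10,0,-6,-1]
j=7: 1>-1, skip
j=8: -10≤-1, i=6, swap(6,8) ⇒ [-4,-3,-2,-9,-5,-7,-10,1,3,0,-6,-1]
j=9: 0>-1, skip
j=10: -6≤-1, i=7, swap(7,10) ⇒ [-4,-3,-2,-9,-5,-7,-10,-6,3,0,1,-1]
swap(8,11) ⇒ [-4,-3,-2,-9,-5,-7,-10,-6,-1,0,1,3]; return 8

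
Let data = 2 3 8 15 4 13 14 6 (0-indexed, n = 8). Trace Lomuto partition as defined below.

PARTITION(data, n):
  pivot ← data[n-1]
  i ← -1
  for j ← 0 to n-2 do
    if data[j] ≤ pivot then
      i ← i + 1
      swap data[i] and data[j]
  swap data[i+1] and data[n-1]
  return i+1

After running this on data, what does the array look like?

pivot=6, i=-1
j=0: 2≤6, i=0, swap(0,0) ⇒ 2 3 8 15 4 13 14 6
j=1: 3≤6, i=1, swap(1,1) ⇒ 2 3 8 15 4 13 14 6
j=2: 8>6, skip
j=3: 15>6, skip
j=4: 4≤6, i=2, swap(2,4) ⇒ 2 3 4 15 8 13 14 6
j=5: 13>6, skip
j=6: 14>6, skip
swap(3,7) ⇒ 2 3 4 6 8 13 14 15; return 3

2 3 4 6 8 13 14 15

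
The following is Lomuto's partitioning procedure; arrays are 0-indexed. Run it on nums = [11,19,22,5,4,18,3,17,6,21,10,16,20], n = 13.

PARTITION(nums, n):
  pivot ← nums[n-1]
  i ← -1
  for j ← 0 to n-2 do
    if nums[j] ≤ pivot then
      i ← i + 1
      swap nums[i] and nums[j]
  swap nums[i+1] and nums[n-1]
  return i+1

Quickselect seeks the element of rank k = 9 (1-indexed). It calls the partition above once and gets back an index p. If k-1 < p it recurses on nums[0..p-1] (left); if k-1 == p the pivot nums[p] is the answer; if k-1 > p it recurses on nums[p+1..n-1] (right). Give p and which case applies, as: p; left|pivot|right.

10; left

pivot=20, i=-1
j=0: 11≤20, i=0, swap(0,0) ⇒ [11,19,22,5,4,18,3,17,6,21,10,16,20]
j=1: 19≤20, i=1, swap(1,1) ⇒ [11,19,22,5,4,18,3,17,6,21,10,16,20]
j=2: 22>20, skip
j=3: 5≤20, i=2, swap(2,3) ⇒ [11,19,5,22,4,18,3,17,6,21,10,16,20]
j=4: 4≤20, i=3, swap(3,4) ⇒ [11,19,5,4,22,18,3,17,6,21,10,16,20]
j=5: 18≤20, i=4, swap(4,5) ⇒ [11,19,5,4,18,22,3,17,6,21,10,16,20]
j=6: 3≤20, i=5, swap(5,6) ⇒ [11,19,5,4,18,3,22,17,6,21,10,16,20]
j=7: 17≤20, i=6, swap(6,7) ⇒ [11,19,5,4,18,3,17,22,6,21,10,16,20]
j=8: 6≤20, i=7, swap(7,8) ⇒ [11,19,5,4,18,3,17,6,22,21,10,16,20]
j=9: 21>20, skip
j=10: 10≤20, i=8, swap(8,10) ⇒ [11,19,5,4,18,3,17,6,10,21,22,16,20]
j=11: 16≤20, i=9, swap(9,11) ⇒ [11,19,5,4,18,3,17,6,10,16,22,21,20]
swap(10,12) ⇒ [11,19,5,4,18,3,17,6,10,16,20,21,22]; return 10
p = 10; k-1 = 8 < 10 ⇒ left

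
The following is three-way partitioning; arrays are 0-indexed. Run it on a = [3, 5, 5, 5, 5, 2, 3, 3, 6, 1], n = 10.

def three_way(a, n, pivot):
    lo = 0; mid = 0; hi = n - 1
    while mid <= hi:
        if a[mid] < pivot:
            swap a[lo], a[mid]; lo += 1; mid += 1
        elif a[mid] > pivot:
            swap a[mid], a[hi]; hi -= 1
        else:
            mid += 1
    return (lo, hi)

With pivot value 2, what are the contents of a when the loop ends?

pivot = 2; lo=0, mid=0, hi=9
a[mid]=3>2: swap a[0],a[9]; hi=8 → [1, 5, 5, 5, 5, 2, 3, 3, 6, 3]
a[mid]=1<2: swap a[0],a[0]; lo=1,mid=1 → [1, 5, 5, 5, 5, 2, 3, 3, 6, 3]
a[mid]=5>2: swap a[1],a[8]; hi=7 → [1, 6, 5, 5, 5, 2, 3, 3, 5, 3]
a[mid]=6>2: swap a[1],a[7]; hi=6 → [1, 3, 5, 5, 5, 2, 3, 6, 5, 3]
a[mid]=3>2: swap a[1],a[6]; hi=5 → [1, 3, 5, 5, 5, 2, 3, 6, 5, 3]
a[mid]=3>2: swap a[1],a[5]; hi=4 → [1, 2, 5, 5, 5, 3, 3, 6, 5, 3]
a[mid]=2=2: mid=2
a[mid]=5>2: swap a[2],a[4]; hi=3 → [1, 2, 5, 5, 5, 3, 3, 6, 5, 3]
a[mid]=5>2: swap a[2],a[3]; hi=2 → [1, 2, 5, 5, 5, 3, 3, 6, 5, 3]
a[mid]=5>2: swap a[2],a[2]; hi=1 → [1, 2, 5, 5, 5, 3, 3, 6, 5, 3]
end: lo=1, hi=1; a = [1, 2, 5, 5, 5, 3, 3, 6, 5, 3]

[1, 2, 5, 5, 5, 3, 3, 6, 5, 3]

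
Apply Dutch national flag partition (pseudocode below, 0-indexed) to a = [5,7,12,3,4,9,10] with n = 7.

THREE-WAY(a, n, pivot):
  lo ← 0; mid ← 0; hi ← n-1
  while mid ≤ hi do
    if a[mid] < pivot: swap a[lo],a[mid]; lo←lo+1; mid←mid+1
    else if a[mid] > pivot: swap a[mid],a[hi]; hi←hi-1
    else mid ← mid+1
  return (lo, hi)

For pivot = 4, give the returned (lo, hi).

pivot = 4; lo=0, mid=0, hi=6
a[mid]=5>4: swap a[0],a[6]; hi=5 → [10,7,12,3,4,9,5]
a[mid]=10>4: swap a[0],a[5]; hi=4 → [9,7,12,3,4,10,5]
a[mid]=9>4: swap a[0],a[4]; hi=3 → [4,7,12,3,9,10,5]
a[mid]=4=4: mid=1
a[mid]=7>4: swap a[1],a[3]; hi=2 → [4,3,12,7,9,10,5]
a[mid]=3<4: swap a[0],a[1]; lo=1,mid=2 → [3,4,12,7,9,10,5]
a[mid]=12>4: swap a[2],a[2]; hi=1 → [3,4,12,7,9,10,5]
end: lo=1, hi=1; a = [3,4,12,7,9,10,5]

(1, 1)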